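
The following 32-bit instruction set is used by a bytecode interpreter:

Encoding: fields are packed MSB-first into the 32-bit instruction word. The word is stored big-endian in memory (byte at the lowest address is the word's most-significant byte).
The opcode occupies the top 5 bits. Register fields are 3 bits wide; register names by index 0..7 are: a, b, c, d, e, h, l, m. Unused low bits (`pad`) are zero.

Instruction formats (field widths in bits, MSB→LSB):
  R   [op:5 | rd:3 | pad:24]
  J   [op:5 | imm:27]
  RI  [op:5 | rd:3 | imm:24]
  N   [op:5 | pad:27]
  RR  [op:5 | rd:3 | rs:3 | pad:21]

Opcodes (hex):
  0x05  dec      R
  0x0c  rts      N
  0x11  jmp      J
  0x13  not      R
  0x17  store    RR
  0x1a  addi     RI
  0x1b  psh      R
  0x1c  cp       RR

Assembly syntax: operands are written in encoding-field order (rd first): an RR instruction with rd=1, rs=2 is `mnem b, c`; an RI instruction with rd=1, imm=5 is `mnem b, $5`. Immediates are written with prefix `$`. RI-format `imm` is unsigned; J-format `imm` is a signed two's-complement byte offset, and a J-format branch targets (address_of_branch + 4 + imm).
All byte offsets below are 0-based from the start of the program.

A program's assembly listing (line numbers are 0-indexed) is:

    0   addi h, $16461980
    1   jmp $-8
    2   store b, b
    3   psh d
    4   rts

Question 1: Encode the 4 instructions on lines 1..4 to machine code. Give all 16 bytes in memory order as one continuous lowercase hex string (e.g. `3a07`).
L1: jmp op=0x11:5|imm=-8:27 ⇒ 0x8ffffff8 ⇒ big 8f ff ff f8
L2: store op=0x17:5|rd=1:3|rs=1:3|pad=0:21 ⇒ 0xb9200000 ⇒ big b9 20 00 00
L3: psh op=0x1b:5|rd=3:3|pad=0:24 ⇒ 0xdb000000 ⇒ big db 00 00 00
L4: rts op=0xc:5|pad=0:27 ⇒ 0x60000000 ⇒ big 60 00 00 00

8ffffff8b9200000db00000060000000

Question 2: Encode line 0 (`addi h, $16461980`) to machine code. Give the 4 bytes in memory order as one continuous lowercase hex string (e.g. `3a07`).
d5fb309c

0. addi fields op=0x1a:5|rd=5:3|imm=16461980:24 → word d5fb309ch → d5 fb 30 9c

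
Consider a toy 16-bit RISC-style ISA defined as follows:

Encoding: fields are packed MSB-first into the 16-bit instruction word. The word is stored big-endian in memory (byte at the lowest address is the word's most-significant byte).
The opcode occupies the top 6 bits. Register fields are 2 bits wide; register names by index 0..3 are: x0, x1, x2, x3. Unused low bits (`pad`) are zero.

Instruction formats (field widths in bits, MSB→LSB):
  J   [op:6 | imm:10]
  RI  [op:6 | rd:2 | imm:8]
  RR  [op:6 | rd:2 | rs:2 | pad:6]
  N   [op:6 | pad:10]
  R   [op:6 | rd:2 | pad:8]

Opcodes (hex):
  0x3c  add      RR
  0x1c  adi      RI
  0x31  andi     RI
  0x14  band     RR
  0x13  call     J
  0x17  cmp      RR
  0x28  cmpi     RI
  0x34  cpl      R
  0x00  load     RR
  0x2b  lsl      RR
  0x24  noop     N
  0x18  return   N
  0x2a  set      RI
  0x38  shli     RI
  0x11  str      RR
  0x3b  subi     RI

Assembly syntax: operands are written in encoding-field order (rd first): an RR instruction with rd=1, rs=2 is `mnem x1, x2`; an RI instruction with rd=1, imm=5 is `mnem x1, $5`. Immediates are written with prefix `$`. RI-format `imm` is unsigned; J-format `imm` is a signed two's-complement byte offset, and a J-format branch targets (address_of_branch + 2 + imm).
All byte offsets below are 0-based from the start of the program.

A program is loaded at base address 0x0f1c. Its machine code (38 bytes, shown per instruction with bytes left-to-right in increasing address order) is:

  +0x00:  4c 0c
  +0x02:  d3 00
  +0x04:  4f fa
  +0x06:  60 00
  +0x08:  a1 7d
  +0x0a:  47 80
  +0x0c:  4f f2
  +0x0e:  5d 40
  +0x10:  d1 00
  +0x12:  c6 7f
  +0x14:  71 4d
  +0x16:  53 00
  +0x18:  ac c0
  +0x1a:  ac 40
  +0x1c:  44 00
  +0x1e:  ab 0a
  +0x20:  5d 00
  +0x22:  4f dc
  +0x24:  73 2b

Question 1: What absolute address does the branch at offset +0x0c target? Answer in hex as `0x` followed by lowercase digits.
off 0x0c: read 4f f2 as big → 0x4ff2
  top 6b → 0x13 → call [J]
  imm: (w>>0)&0x3ff=0x3f2 (s10→-14) → $-14
  target = base 0x0f1c + off 0x0c + 2 + imm -14 = 0x0f1c

0x0f1c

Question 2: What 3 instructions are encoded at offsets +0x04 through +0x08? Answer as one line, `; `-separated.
call $-6; return; cmpi x1, $125

+0x04: 4f fa ⇒ word 0x4ffa (big)
  top 6b → 0x13 → call [J]
  imm@[9:0]=0x3fa (s10→-6) ⇒ $-6
+0x06: 60 00 ⇒ word 0x6000 (big)
  top 6b → 0x18 → return [N]
+0x08: a1 7d ⇒ word 0xa17d (big)
  top 6b → 0x28 → cmpi [RI]
  rd@[9:8]=0x1 ⇒ x1
  imm@[7:0]=0x7d ⇒ $125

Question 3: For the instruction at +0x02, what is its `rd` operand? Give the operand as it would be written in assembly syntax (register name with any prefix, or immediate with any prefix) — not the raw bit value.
off 0x02: read d3 00 as big → 0xd300
  opcode bits[15:10]=0x34: cpl/R
  rd: (w>>8)&0x3=0x3 → x3

x3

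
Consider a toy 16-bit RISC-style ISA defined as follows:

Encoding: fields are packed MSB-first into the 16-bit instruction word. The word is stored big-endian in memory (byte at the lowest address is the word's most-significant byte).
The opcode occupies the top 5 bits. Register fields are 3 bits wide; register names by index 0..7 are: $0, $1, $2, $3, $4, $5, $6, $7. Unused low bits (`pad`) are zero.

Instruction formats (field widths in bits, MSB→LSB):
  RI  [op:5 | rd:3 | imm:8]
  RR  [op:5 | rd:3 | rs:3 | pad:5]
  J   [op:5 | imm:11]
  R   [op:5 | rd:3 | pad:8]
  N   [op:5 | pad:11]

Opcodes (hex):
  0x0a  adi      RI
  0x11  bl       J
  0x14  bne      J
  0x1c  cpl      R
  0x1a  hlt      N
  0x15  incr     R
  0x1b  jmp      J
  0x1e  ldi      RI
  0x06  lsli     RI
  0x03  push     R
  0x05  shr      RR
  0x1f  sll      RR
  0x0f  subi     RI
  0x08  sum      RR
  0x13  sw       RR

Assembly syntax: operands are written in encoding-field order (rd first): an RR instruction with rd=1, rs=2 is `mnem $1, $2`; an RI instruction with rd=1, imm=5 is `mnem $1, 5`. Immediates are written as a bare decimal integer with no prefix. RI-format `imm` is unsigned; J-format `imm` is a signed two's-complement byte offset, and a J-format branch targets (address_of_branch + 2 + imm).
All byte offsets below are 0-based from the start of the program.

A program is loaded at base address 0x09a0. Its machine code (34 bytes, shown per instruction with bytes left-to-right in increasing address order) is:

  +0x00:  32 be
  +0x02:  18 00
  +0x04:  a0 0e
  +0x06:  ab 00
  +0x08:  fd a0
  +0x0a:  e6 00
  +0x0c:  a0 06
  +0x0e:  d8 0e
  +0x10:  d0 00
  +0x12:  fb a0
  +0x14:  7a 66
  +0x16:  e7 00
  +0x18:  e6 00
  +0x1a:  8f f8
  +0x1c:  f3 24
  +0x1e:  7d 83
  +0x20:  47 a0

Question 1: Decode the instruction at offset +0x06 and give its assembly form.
off 0x06: read ab 00 as big → 0xab00
  top 5b → 0x15 → incr [R]
  rd@[10:8]=0x3 ⇒ $3

incr $3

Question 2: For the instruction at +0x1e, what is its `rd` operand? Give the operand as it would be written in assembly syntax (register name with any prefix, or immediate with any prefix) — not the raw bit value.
[1e] 7d 83 → 0x7d83
  op=0x7d83>>11=0xf ⇒ subi (RI)
  rd: (w>>8)&0x7=0x5 → $5
  imm: (w>>0)&0xff=0x83 → 131

$5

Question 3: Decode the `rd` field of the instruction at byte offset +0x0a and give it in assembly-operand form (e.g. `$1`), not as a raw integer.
$6

off 0x0a: read e6 00 as big → 0xe600
  top 5b → 0x1c → cpl [R]
  rd: (w>>8)&0x7=0x6 → $6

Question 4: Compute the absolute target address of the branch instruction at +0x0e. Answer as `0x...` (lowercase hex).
[0e] d8 0e → 0xd80e
  top 5b → 0x1b → jmp [J]
  imm@[10:0]=0xe ⇒ 14
  target = base 0x09a0 + off 0x0e + 2 + imm 14 = 0x09be

0x09be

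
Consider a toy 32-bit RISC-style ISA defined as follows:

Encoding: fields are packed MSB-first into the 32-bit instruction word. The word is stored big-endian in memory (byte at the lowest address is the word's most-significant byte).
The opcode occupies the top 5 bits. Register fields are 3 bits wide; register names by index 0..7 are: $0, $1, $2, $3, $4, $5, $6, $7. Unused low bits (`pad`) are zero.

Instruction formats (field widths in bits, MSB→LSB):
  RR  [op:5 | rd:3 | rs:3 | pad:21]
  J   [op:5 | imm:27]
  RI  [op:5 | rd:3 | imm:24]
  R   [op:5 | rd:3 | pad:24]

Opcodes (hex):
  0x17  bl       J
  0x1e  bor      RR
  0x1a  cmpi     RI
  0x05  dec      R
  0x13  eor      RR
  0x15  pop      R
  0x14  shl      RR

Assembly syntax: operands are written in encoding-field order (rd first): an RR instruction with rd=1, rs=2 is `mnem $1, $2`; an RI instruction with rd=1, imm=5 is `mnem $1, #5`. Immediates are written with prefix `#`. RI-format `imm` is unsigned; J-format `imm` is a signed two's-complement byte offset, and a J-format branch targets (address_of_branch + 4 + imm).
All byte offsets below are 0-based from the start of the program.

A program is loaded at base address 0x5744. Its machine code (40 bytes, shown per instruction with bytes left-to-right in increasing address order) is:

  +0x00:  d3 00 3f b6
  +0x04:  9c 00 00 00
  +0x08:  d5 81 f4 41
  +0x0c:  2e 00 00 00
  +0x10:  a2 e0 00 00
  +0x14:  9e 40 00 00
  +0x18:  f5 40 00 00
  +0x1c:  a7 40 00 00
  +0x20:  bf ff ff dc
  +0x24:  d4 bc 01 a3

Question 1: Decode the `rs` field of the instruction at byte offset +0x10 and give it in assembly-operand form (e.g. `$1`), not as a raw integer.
+0x10: a2 e0 00 00 ⇒ word 0xa2e00000 (big)
  top 5b → 0x14 → shl [RR]
  rd@[26:24]=0x2 ⇒ $2
  rs@[23:21]=0x7 ⇒ $7

$7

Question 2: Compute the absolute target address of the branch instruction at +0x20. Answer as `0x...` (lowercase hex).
off 0x20: read bf ff ff dc as big → 0xbfffffdc
  op=0xbfffffdc>>27=0x17 ⇒ bl (J)
  imm@[26:0]=0x7ffffdc (s27→-36) ⇒ #-36
  target = base 0x5744 + off 0x20 + 4 + imm -36 = 0x5744

0x5744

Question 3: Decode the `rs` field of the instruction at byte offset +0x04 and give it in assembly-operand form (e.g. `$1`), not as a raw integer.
+0x04: 9c 00 00 00 ⇒ word 0x9c000000 (big)
  opcode bits[31:27]=0x13: eor/RR
  rd@[26:24]=0x4 ⇒ $4
  rs@[23:21]=0x0 ⇒ $0

$0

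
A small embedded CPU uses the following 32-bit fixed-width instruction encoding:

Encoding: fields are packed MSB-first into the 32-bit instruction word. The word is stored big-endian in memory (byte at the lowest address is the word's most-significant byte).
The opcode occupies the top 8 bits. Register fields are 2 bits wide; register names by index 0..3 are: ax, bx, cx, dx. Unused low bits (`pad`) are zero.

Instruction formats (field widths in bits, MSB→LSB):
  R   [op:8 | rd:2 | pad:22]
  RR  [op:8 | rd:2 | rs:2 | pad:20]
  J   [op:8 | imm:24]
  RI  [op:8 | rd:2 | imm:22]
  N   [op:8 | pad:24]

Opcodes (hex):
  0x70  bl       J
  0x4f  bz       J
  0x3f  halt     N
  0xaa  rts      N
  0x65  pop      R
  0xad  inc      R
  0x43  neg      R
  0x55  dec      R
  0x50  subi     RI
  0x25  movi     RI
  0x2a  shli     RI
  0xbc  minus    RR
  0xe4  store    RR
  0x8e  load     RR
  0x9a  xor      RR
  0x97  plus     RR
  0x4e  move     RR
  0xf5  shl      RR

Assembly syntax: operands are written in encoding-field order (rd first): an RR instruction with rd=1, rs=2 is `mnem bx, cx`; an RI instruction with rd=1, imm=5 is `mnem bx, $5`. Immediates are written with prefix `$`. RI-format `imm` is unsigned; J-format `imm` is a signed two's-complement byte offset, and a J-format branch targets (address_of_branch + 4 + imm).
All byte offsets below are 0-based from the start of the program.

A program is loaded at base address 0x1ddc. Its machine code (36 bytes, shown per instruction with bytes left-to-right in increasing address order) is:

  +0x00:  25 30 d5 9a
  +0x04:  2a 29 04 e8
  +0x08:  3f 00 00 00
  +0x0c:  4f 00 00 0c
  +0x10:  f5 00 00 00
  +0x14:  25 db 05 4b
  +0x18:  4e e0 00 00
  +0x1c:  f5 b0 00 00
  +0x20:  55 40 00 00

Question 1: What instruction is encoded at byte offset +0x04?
@+04  big-endian(2a 29 04 e8) = 0x2a2904e8
  top 8b → 0x2a → shli [RI]
  rd: (w>>22)&0x3=0x0 → ax
  imm: (w>>0)&0x3fffff=0x2904e8 → $2688232

shli ax, $2688232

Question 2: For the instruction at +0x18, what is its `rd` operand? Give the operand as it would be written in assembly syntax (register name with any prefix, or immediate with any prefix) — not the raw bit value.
dx

[18] 4e e0 00 00 → 0x4ee00000
  opcode bits[31:24]=0x4e: move/RR
  rd@[23:22]=0x3 ⇒ dx
  rs@[21:20]=0x2 ⇒ cx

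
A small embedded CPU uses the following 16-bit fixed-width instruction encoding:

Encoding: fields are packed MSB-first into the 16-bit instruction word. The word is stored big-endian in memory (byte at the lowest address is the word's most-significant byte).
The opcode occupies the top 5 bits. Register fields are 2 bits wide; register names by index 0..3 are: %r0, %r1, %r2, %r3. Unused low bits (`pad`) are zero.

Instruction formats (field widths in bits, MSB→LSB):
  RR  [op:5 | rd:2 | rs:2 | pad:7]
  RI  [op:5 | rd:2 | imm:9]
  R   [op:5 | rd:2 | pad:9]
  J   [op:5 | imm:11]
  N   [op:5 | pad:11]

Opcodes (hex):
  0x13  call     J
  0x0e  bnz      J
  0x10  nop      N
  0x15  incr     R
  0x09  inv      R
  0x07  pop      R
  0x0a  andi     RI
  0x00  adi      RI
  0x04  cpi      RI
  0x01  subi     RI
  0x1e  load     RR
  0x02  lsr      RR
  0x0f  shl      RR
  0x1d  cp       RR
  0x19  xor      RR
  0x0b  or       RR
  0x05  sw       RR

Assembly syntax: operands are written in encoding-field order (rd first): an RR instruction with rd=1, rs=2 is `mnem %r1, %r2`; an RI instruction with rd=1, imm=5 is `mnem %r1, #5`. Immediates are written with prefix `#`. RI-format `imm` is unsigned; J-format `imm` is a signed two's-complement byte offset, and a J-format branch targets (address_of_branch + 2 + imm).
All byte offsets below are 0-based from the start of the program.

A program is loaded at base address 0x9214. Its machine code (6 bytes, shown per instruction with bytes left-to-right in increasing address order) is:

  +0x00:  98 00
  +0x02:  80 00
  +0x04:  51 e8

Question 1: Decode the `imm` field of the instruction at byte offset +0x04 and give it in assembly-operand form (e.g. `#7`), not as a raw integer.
#488

@+04  big-endian(51 e8) = 0x51e8
  op=0x51e8>>11=0xa ⇒ andi (RI)
  rd@[10:9]=0x0 ⇒ %r0
  imm@[8:0]=0x1e8 ⇒ #488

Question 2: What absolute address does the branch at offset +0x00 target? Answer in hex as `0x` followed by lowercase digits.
off 0x00: read 98 00 as big → 0x9800
  opcode bits[15:11]=0x13: call/J
  imm: (w>>0)&0x7ff=0x0 → #0
  target = base 0x9214 + off 0x00 + 2 + imm 0 = 0x9216

0x9216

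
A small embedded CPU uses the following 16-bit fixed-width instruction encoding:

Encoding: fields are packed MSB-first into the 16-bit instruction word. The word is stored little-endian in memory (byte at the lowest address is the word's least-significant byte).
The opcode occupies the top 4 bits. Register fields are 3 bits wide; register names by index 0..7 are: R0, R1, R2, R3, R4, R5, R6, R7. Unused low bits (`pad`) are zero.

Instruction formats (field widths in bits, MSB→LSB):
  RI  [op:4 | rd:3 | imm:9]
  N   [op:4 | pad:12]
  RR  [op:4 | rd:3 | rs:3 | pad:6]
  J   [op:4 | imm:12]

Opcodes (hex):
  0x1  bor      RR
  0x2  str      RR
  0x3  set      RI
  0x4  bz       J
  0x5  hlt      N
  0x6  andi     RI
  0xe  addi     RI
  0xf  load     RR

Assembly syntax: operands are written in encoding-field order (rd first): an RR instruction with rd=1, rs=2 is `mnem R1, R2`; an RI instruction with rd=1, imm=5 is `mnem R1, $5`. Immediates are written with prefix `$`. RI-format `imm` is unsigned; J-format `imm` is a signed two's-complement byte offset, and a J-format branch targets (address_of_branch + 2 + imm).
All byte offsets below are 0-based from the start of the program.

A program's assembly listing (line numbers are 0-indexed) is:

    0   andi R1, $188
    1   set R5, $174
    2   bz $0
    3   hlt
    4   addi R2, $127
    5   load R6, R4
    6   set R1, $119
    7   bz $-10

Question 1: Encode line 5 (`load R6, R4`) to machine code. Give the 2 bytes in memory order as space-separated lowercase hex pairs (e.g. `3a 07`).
5. load fields op=0xf:4|rd=6:3|rs=4:3|pad=0:6 → word fd00h → 00 fd

00 fd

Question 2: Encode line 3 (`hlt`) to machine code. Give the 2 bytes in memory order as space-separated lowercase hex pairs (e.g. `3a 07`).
L3: hlt op=0x5:4|pad=0:12 ⇒ 0x5000 ⇒ little 00 50

00 50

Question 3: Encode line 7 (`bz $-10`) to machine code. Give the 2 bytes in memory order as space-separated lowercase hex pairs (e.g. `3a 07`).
f6 4f

L7: bz op=0x4:4|imm=-10:12 ⇒ 0x4ff6 ⇒ little f6 4f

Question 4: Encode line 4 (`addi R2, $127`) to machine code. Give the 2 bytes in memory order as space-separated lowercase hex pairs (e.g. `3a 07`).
7f e4

line 4 (addi): pack op=0xe:4|rd=2:3|imm=127:9 = 0xe47f; little→ 7f e4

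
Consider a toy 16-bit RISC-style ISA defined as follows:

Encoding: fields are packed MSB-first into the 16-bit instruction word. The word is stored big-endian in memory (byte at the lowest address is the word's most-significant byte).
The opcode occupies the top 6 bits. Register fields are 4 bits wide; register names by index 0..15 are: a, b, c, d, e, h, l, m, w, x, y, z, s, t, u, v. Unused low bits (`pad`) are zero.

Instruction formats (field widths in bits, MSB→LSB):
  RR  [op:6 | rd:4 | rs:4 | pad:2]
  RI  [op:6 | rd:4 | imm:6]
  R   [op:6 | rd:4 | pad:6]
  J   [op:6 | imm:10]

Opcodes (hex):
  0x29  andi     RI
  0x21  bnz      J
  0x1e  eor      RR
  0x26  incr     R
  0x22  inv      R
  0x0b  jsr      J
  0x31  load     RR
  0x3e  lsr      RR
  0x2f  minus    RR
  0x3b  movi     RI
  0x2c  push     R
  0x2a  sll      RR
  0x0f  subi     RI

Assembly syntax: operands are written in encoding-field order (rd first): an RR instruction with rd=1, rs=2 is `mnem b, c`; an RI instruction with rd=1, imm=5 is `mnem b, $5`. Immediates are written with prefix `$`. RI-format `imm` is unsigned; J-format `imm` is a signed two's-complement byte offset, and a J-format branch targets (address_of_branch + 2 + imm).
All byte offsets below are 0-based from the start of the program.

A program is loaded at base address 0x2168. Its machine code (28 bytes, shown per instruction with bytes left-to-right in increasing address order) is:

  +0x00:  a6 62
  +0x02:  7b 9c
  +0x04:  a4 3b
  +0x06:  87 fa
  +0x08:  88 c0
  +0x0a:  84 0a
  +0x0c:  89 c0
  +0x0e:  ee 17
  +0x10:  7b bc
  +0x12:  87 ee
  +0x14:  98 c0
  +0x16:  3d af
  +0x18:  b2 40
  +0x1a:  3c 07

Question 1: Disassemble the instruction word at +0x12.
[12] 87 ee → 0x87ee
  opcode bits[15:10]=0x21: bnz/J
  imm: (w>>0)&0x3ff=0x3ee (s10→-18) → $-18

bnz $-18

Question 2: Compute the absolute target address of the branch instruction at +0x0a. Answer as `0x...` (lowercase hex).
off 0x0a: read 84 0a as big → 0x840a
  top 6b → 0x21 → bnz [J]
  imm@[9:0]=0xa ⇒ $10
  target = base 0x2168 + off 0x0a + 2 + imm 10 = 0x217e

0x217e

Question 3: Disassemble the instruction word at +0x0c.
off 0x0c: read 89 c0 as big → 0x89c0
  op=0x89c0>>10=0x22 ⇒ inv (R)
  rd@[9:6]=0x7 ⇒ m

inv m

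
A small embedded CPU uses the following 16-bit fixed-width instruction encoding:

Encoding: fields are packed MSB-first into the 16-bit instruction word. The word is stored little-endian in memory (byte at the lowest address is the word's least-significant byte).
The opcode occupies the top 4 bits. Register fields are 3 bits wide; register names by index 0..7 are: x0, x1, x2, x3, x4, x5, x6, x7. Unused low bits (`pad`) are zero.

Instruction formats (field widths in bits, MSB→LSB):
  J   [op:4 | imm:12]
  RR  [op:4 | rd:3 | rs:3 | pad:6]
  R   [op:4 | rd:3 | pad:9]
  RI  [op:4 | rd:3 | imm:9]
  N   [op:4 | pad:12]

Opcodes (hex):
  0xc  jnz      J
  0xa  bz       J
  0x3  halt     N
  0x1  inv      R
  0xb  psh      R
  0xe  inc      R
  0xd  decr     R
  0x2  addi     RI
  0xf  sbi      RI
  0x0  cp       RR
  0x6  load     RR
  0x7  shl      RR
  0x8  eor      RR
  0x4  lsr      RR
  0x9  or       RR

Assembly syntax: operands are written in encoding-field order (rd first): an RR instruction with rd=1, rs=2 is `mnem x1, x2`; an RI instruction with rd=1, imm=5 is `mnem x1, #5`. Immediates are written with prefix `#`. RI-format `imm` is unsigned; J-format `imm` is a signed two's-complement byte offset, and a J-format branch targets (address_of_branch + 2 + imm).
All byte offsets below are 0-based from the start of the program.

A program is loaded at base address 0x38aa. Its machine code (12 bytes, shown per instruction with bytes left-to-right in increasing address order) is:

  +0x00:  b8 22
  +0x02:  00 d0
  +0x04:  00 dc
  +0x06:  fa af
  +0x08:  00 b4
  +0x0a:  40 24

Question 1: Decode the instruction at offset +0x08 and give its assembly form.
psh x2

[08] 00 b4 → 0xb400
  top 4b → 0xb → psh [R]
  rd: (w>>9)&0x7=0x2 → x2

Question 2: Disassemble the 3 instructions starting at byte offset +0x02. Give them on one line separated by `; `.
decr x0; decr x6; bz #-6

+0x02: 00 d0 ⇒ word 0xd000 (little)
  opcode bits[15:12]=0xd: decr/R
  rd: (w>>9)&0x7=0x0 → x0
+0x04: 00 dc ⇒ word 0xdc00 (little)
  opcode bits[15:12]=0xd: decr/R
  rd: (w>>9)&0x7=0x6 → x6
+0x06: fa af ⇒ word 0xaffa (little)
  opcode bits[15:12]=0xa: bz/J
  imm: (w>>0)&0xfff=0xffa (s12→-6) → #-6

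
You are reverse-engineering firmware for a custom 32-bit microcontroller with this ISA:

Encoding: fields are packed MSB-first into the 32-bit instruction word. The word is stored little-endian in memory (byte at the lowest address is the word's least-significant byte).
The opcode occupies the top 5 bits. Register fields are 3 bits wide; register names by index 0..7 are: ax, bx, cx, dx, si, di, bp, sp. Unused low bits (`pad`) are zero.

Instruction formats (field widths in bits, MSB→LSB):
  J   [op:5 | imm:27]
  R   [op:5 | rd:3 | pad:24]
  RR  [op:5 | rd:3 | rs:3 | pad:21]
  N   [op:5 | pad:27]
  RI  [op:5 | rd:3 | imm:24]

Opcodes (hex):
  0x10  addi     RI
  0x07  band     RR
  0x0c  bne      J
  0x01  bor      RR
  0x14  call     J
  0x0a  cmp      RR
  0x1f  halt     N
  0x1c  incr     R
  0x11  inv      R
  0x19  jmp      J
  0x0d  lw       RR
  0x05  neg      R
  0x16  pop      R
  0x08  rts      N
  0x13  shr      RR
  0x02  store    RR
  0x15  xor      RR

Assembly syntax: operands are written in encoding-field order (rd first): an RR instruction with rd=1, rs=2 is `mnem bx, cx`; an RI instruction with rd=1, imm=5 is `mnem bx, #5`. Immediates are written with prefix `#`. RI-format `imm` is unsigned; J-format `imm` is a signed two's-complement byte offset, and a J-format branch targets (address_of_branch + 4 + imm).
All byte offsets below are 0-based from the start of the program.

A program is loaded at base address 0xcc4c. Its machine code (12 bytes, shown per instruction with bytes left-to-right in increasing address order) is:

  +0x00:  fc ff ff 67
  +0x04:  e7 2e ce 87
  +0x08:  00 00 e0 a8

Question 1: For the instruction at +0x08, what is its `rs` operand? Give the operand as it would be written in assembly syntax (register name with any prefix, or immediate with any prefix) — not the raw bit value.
off 0x08: read 00 00 e0 a8 as little → 0xa8e00000
  opcode bits[31:27]=0x15: xor/RR
  [26:24] rd=0 = ax
  [23:21] rs=7 = sp

sp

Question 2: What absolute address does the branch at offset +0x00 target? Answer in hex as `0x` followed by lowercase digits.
0xcc4c

off 0x00: read fc ff ff 67 as little → 0x67fffffc
  opcode bits[31:27]=0xc: bne/J
  imm@[26:0]=0x7fffffc (s27→-4) ⇒ #-4
  target = base 0xcc4c + off 0x00 + 4 + imm -4 = 0xcc4c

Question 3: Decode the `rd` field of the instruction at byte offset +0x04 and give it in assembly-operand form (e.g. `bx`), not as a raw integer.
sp

+0x04: e7 2e ce 87 ⇒ word 0x87ce2ee7 (little)
  op=0x87ce2ee7>>27=0x10 ⇒ addi (RI)
  rd@[26:24]=0x7 ⇒ sp
  imm@[23:0]=0xce2ee7 ⇒ #13512423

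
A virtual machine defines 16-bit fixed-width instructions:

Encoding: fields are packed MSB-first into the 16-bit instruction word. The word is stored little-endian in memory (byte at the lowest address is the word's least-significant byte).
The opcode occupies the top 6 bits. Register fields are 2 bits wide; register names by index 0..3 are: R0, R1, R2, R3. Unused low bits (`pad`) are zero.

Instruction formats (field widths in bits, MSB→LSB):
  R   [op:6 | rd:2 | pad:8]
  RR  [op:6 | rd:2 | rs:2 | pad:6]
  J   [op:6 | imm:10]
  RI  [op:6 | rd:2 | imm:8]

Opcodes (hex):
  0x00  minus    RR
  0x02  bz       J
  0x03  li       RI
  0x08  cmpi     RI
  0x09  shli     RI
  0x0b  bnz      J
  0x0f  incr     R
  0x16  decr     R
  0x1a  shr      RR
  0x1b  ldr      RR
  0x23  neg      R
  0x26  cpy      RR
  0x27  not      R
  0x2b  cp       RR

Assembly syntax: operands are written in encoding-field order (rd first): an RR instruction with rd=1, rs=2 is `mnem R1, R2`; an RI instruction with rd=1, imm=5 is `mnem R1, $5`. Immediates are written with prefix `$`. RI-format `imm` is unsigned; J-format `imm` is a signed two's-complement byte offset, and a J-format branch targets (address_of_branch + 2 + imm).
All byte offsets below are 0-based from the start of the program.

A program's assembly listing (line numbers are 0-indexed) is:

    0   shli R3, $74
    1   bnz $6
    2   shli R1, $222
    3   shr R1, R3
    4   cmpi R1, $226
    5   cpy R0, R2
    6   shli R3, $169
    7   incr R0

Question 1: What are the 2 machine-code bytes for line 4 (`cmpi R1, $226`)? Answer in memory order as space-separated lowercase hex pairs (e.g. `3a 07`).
e2 21

L4: cmpi op=0x8:6|rd=1:2|imm=226:8 ⇒ 0x21e2 ⇒ little e2 21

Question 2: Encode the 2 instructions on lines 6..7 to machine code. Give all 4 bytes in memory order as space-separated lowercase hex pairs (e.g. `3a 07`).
L6: shli op=0x9:6|rd=3:2|imm=169:8 ⇒ 0x27a9 ⇒ little a9 27
L7: incr op=0xf:6|rd=0:2|pad=0:8 ⇒ 0x3c00 ⇒ little 00 3c

a9 27 00 3c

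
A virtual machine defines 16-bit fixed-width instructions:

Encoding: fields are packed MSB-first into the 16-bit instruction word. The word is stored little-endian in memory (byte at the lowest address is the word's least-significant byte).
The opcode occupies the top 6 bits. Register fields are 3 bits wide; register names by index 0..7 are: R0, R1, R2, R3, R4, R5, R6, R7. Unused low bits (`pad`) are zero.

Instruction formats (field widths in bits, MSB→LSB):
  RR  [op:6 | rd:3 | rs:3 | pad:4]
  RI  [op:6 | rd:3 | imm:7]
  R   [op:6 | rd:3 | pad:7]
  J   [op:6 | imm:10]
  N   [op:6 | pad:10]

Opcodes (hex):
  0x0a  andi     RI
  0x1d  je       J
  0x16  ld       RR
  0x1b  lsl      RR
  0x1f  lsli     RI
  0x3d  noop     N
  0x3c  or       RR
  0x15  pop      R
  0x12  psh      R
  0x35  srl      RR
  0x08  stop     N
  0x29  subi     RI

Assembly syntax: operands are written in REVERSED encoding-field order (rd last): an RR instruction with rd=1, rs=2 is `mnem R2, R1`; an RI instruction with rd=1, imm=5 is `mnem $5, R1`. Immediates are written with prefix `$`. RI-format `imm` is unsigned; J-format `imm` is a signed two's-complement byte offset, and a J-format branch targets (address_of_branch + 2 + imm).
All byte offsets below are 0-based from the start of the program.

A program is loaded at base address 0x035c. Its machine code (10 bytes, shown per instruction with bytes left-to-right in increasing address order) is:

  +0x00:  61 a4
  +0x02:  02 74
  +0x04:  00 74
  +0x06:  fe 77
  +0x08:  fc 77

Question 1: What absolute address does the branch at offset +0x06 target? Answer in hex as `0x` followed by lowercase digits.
0x0362

@+06  little-endian(fe 77) = 0x77fe
  top 6b → 0x1d → je [J]
  imm: (w>>0)&0x3ff=0x3fe (s10→-2) → $-2
  target = base 0x035c + off 0x06 + 2 + imm -2 = 0x0362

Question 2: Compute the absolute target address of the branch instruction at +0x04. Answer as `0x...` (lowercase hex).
0x0362

@+04  little-endian(00 74) = 0x7400
  opcode bits[15:10]=0x1d: je/J
  imm: (w>>0)&0x3ff=0x0 → $0
  target = base 0x035c + off 0x04 + 2 + imm 0 = 0x0362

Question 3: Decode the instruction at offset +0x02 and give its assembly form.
@+02  little-endian(02 74) = 0x7402
  top 6b → 0x1d → je [J]
  imm@[9:0]=0x2 ⇒ $2

je $2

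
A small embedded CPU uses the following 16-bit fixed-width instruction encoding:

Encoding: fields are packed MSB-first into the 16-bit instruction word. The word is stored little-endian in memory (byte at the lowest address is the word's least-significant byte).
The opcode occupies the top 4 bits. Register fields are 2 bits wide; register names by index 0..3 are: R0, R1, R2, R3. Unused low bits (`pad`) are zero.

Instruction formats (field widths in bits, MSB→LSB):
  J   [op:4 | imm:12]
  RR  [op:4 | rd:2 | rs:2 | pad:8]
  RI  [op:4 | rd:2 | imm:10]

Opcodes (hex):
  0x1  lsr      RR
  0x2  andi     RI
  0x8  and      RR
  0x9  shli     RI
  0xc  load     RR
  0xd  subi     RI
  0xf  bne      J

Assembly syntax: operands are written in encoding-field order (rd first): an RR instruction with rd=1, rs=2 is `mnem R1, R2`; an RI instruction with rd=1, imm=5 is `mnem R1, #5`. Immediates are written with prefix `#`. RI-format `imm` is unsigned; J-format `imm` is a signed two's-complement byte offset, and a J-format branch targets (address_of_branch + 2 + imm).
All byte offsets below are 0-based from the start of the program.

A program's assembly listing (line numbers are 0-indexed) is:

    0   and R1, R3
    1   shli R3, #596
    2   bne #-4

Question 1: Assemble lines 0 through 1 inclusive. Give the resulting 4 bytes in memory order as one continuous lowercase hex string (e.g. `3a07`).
0. and fields op=0x8:4|rd=1:2|rs=3:2|pad=0:8 → word 8700h → 00 87
1. shli fields op=0x9:4|rd=3:2|imm=596:10 → word 9e54h → 54 9e

0087549e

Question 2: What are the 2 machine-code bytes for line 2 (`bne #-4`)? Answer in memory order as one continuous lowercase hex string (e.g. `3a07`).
fcff

2. bne fields op=0xf:4|imm=-4:12 → word fffch → fc ff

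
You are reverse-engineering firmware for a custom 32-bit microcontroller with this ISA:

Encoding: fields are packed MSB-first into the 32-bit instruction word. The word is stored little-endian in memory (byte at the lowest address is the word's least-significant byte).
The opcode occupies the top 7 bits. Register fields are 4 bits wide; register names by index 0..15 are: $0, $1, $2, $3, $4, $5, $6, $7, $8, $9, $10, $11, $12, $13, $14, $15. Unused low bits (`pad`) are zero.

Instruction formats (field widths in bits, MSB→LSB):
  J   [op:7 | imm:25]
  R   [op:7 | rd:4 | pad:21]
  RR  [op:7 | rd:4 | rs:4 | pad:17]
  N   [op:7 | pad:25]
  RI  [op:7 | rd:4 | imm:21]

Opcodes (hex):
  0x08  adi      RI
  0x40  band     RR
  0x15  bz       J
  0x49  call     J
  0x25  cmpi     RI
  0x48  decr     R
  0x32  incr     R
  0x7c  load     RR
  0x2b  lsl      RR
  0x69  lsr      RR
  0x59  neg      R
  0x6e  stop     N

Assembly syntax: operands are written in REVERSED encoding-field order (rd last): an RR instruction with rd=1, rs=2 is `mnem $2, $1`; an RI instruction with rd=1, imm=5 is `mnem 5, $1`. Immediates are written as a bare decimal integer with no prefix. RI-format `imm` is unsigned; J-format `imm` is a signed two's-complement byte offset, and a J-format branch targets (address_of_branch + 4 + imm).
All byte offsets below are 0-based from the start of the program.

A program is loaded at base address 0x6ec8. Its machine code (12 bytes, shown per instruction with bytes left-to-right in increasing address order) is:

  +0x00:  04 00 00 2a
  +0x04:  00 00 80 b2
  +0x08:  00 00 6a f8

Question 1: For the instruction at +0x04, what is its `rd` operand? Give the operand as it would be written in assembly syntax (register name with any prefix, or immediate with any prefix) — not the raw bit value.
@+04  little-endian(00 00 80 b2) = 0xb2800000
  opcode bits[31:25]=0x59: neg/R
  rd@[24:21]=0x4 ⇒ $4

$4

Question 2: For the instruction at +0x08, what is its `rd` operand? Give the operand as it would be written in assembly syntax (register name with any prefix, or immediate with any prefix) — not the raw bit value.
[08] 00 00 6a f8 → 0xf86a0000
  op=0xf86a0000>>25=0x7c ⇒ load (RR)
  rd: (w>>21)&0xf=0x3 → $3
  rs: (w>>17)&0xf=0x5 → $5

$3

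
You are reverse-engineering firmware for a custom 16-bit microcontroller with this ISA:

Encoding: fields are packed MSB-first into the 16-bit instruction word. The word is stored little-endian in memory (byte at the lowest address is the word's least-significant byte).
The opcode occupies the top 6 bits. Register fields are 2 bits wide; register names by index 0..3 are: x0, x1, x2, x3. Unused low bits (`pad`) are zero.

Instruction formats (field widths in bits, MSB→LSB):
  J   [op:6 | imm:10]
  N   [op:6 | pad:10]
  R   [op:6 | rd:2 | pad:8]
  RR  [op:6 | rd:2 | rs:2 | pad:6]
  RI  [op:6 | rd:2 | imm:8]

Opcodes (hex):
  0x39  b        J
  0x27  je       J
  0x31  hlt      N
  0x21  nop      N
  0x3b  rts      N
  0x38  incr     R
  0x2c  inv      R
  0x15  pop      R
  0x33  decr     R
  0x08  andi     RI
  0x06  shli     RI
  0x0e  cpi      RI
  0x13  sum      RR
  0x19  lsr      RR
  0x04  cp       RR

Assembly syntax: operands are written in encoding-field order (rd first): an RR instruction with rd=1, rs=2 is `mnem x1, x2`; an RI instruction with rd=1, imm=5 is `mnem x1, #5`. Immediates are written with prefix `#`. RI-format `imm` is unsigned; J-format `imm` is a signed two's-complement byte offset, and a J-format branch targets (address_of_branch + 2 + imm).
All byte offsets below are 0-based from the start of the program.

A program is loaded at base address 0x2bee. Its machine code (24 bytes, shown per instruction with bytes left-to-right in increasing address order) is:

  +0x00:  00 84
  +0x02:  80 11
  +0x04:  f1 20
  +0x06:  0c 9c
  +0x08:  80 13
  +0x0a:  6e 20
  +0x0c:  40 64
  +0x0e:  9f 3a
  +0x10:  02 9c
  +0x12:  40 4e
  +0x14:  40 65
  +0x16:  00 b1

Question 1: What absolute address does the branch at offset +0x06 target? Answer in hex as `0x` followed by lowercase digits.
[06] 0c 9c → 0x9c0c
  opcode bits[15:10]=0x27: je/J
  imm@[9:0]=0xc ⇒ #12
  target = base 0x2bee + off 0x06 + 2 + imm 12 = 0x2c02

0x2c02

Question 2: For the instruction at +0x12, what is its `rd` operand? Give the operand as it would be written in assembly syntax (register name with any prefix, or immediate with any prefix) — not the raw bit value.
x2

off 0x12: read 40 4e as little → 0x4e40
  opcode bits[15:10]=0x13: sum/RR
  [9:8] rd=2 = x2
  [7:6] rs=1 = x1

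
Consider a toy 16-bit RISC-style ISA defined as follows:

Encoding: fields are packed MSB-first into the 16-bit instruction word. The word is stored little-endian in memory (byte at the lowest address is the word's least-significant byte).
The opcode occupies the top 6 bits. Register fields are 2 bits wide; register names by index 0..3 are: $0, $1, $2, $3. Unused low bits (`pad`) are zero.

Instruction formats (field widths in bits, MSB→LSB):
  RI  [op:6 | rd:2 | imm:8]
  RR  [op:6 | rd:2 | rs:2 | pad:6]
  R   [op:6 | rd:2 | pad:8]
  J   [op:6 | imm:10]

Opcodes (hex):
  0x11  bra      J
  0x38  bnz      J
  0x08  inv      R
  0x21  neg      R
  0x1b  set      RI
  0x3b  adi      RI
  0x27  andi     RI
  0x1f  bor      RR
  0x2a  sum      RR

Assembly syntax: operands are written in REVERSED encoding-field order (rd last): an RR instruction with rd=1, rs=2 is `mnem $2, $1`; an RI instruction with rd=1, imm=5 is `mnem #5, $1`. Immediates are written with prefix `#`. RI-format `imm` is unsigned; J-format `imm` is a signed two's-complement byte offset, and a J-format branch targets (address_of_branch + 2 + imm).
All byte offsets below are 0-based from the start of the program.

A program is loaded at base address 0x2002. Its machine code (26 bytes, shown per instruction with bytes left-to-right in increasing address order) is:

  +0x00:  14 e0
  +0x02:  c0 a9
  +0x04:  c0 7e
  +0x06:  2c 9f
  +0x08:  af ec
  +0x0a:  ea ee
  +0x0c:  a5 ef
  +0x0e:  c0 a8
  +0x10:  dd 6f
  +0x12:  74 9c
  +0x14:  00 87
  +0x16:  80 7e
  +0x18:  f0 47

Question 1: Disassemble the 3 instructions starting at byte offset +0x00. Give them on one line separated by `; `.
bnz #20; sum $3, $1; bor $3, $2

off 0x00: read 14 e0 as little → 0xe014
  opcode bits[15:10]=0x38: bnz/J
  [9:0] imm=20 = #20
off 0x02: read c0 a9 as little → 0xa9c0
  opcode bits[15:10]=0x2a: sum/RR
  [9:8] rd=1 = $1
  [7:6] rs=3 = $3
off 0x04: read c0 7e as little → 0x7ec0
  opcode bits[15:10]=0x1f: bor/RR
  [9:8] rd=2 = $2
  [7:6] rs=3 = $3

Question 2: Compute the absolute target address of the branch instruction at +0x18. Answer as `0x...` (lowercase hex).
0x200c

off 0x18: read f0 47 as little → 0x47f0
  top 6b → 0x11 → bra [J]
  imm: (w>>0)&0x3ff=0x3f0 (s10→-16) → #-16
  target = base 0x2002 + off 0x18 + 2 + imm -16 = 0x200c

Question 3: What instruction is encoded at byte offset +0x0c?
adi #165, $3

+0x0c: a5 ef ⇒ word 0xefa5 (little)
  opcode bits[15:10]=0x3b: adi/RI
  rd@[9:8]=0x3 ⇒ $3
  imm@[7:0]=0xa5 ⇒ #165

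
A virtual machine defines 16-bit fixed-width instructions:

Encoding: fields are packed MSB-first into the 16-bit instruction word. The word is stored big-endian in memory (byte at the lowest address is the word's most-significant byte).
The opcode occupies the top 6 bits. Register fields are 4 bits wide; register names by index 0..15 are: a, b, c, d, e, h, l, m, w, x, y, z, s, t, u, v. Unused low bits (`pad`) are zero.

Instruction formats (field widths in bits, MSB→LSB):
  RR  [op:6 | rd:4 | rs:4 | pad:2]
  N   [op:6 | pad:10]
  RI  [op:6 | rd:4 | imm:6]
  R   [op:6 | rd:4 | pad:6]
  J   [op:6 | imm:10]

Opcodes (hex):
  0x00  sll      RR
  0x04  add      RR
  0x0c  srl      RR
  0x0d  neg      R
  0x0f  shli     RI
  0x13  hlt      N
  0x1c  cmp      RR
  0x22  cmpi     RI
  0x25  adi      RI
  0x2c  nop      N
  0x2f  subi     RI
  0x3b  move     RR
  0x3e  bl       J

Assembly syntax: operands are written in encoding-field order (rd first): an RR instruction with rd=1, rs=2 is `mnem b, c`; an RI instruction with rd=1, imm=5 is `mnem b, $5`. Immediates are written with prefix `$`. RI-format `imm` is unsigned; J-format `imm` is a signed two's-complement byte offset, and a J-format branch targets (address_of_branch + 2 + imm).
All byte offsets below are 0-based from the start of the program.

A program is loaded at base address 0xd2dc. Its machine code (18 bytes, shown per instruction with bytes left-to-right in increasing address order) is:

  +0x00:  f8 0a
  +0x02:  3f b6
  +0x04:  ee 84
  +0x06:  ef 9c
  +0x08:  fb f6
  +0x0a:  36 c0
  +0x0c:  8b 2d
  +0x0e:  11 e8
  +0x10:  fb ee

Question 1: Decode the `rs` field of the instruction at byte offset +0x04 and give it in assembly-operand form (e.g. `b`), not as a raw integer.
off 0x04: read ee 84 as big → 0xee84
  top 6b → 0x3b → move [RR]
  rd@[9:6]=0xa ⇒ y
  rs@[5:2]=0x1 ⇒ b

b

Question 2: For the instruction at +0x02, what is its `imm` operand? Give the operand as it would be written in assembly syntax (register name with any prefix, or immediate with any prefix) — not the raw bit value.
$54

+0x02: 3f b6 ⇒ word 0x3fb6 (big)
  op=0x3fb6>>10=0xf ⇒ shli (RI)
  rd@[9:6]=0xe ⇒ u
  imm@[5:0]=0x36 ⇒ $54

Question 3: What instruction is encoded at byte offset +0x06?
+0x06: ef 9c ⇒ word 0xef9c (big)
  op=0xef9c>>10=0x3b ⇒ move (RR)
  [9:6] rd=14 = u
  [5:2] rs=7 = m

move u, m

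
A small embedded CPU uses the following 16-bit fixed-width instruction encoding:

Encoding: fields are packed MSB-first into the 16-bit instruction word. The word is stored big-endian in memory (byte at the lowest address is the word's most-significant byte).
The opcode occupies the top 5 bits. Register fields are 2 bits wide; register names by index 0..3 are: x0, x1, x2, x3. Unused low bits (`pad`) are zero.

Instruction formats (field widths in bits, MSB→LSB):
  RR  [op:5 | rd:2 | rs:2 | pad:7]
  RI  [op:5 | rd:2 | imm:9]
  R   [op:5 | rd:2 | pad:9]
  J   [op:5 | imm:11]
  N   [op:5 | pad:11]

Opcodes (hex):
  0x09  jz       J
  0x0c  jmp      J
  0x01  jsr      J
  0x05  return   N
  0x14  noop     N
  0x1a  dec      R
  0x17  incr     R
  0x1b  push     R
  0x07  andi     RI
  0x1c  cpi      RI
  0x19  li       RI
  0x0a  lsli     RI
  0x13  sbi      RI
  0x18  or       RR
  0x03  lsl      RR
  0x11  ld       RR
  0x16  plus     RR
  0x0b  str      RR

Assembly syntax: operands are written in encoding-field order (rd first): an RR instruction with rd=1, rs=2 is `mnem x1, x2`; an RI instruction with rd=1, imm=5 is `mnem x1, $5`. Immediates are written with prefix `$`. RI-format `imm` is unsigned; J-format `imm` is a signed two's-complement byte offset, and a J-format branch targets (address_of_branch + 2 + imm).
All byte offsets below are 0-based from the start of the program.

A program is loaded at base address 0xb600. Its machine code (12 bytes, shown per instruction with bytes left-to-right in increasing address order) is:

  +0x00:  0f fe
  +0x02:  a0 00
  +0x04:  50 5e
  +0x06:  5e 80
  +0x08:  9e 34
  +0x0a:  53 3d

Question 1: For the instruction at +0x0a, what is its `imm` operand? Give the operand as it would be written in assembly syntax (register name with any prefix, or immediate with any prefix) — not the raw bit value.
$317

off 0x0a: read 53 3d as big → 0x533d
  top 5b → 0xa → lsli [RI]
  rd@[10:9]=0x1 ⇒ x1
  imm@[8:0]=0x13d ⇒ $317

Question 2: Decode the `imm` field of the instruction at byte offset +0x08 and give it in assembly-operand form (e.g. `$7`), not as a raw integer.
+0x08: 9e 34 ⇒ word 0x9e34 (big)
  op=0x9e34>>11=0x13 ⇒ sbi (RI)
  [10:9] rd=3 = x3
  [8:0] imm=52 = $52

$52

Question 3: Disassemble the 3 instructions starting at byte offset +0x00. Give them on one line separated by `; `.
@+00  big-endian(0f fe) = 0x0ffe
  opcode bits[15:11]=0x1: jsr/J
  [10:0] imm=2046 (s11→-2) = $-2
@+02  big-endian(a0 00) = 0xa000
  opcode bits[15:11]=0x14: noop/N
@+04  big-endian(50 5e) = 0x505e
  opcode bits[15:11]=0xa: lsli/RI
  [10:9] rd=0 = x0
  [8:0] imm=94 = $94

jsr $-2; noop; lsli x0, $94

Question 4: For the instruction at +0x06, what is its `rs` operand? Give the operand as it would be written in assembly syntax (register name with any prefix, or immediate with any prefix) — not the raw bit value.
x1

off 0x06: read 5e 80 as big → 0x5e80
  op=0x5e80>>11=0xb ⇒ str (RR)
  rd: (w>>9)&0x3=0x3 → x3
  rs: (w>>7)&0x3=0x1 → x1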